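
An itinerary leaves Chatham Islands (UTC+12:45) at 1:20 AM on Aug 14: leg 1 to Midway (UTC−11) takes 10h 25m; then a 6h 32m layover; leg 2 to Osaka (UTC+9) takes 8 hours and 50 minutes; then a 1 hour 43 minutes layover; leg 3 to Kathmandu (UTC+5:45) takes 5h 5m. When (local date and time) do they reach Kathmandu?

Convert departure to UTC: 1:20 AM − 12:45 = 12:35 PM UTC on Aug 13.
Add 10 hours and 25 minutes leg 1 → 11:00 PM UTC.
Add 6 hours 32 minutes layover in Midway → 5:32 AM UTC (Aug 14).
Add 8 hours 50 minutes leg 2 → 2:22 PM UTC.
Add 1 hour and 43 minutes layover in Osaka → 4:05 PM UTC.
Add 5 hours and 5 minutes leg 3 → 9:10 PM UTC.
Kathmandu is UTC+5:45, so local arrival = 9:10 PM + 5:45 = 2:55 AM on Aug 15.

2:55 AM on Aug 15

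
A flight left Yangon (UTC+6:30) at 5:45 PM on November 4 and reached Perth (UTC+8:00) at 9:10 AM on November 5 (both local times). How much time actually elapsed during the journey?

13 hours 55 minutes

Departure in UTC: 5:45 PM − 6:30 = 11:15 AM on Nov 4.
Arrival in UTC: 9:10 AM − 8:00 = 1:10 AM on Nov 5.
Elapsed = 1:10 AM − 11:15 AM (+1 day) = 13 hours 55 minutes.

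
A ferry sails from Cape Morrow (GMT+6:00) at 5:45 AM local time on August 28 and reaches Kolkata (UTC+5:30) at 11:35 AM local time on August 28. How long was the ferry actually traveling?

6 hours 20 minutes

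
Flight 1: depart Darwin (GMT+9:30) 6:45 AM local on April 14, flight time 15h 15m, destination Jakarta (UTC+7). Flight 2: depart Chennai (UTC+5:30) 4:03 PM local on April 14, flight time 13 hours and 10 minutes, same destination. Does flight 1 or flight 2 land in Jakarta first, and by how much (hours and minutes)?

the first, by 11 hours 13 minutes

Flight 1 in UTC: 6:45 AM − 9:30 = 9:15 PM on Apr 13.
+15 hours and 15 minutes → arrive 12:30 PM UTC on Apr 14.
Flight 2 in UTC: 4:03 PM − 5:30 = 10:33 AM on Apr 14.
+13 hours and 10 minutes → arrive 11:43 PM UTC on Apr 14.
Flight 1 lands earlier by 11 hours 13 minutes.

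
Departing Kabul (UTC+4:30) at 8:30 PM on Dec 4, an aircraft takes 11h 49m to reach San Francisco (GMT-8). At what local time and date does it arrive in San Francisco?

San Francisco is 12:30 behind Kabul.
After 11 hours 49 minutes it is 8:19 AM (Dec 5) in Kabul.
Shift by the zone difference: 8:19 AM − 12:30 = 7:49 PM on Dec 4 in San Francisco.

7:49 PM on December 4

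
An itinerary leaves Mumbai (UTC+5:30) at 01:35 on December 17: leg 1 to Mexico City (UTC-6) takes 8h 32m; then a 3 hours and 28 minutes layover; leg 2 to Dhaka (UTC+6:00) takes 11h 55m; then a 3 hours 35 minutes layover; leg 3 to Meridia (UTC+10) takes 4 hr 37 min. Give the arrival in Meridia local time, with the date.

14:12 on December 18

Convert departure to UTC: 01:35 − 5:30 = 20:05 UTC on Dec 16.
Add 8 hours and 32 minutes leg 1 → 04:37 UTC (Dec 17).
Add 3 hours 28 minutes layover in Mexico City → 08:05 UTC.
Add 11 hours and 55 minutes leg 2 → 20:00 UTC.
Add 3 hours and 35 minutes layover in Dhaka → 23:35 UTC.
Add 4 hours and 37 minutes leg 3 → 04:12 UTC (Dec 18).
Meridia is UTC+10:00, so local arrival = 04:12 + 10:00 = 14:12 on Dec 18.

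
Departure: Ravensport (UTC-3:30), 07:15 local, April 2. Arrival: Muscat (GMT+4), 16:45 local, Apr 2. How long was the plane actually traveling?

2 hours

Departure in UTC: 07:15 + 3:30 = 10:45 on Apr 2.
Arrival in UTC: 16:45 − 4:00 = 12:45 on Apr 2.
Elapsed = 12:45 − 10:45 = 2 hours.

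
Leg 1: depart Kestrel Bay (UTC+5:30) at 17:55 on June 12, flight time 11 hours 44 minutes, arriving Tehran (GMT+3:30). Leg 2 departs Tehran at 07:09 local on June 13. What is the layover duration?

3 hours 30 minutes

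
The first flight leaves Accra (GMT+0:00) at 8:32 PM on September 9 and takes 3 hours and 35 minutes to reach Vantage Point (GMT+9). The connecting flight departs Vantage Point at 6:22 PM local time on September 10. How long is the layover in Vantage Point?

Accra is at UTC+0, so departure is already 8:32 PM UTC on Sep 9.
Add 3 hours and 35 minutes flight time → 12:07 AM UTC (Sep 10).
Vantage Point is UTC+9:00, so local arrival = 12:07 AM + 9:00 = 9:07 AM on Sep 10.
Layover = 6:22 PM − 9:07 AM = 9 hours 15 minutes.

9 hours 15 minutes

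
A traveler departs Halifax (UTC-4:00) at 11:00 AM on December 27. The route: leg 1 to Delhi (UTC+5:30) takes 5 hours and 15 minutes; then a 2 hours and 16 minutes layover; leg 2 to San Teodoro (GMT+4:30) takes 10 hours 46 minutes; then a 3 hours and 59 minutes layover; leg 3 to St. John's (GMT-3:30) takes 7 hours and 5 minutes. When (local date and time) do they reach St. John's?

4:51 PM on December 28

Convert departure to UTC: 11:00 AM + 4:00 = 3:00 PM UTC on Dec 27.
Add 5 hours and 15 minutes leg 1 → 8:15 PM UTC.
Add 2 hours 16 minutes layover in Delhi → 10:31 PM UTC.
Add 10 hours 46 minutes leg 2 → 9:17 AM UTC (Dec 28).
Add 3 hours and 59 minutes layover in San Teodoro → 1:16 PM UTC.
Add 7 hours 5 minutes leg 3 → 8:21 PM UTC.
St. John's is UTC−3:30, so local arrival = 8:21 PM − 3:30 = 4:51 PM on Dec 28.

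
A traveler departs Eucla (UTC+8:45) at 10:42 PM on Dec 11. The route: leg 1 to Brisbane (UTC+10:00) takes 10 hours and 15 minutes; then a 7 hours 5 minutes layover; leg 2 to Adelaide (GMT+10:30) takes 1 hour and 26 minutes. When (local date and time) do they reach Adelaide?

7:13 PM on December 12

Convert departure to UTC: 10:42 PM − 8:45 = 1:57 PM UTC on Dec 11.
Add 10 hours and 15 minutes leg 1 → 12:12 AM UTC (Dec 12).
Add 7 hours 5 minutes layover in Brisbane → 7:17 AM UTC.
Add 1 hour and 26 minutes leg 2 → 8:43 AM UTC.
Adelaide is UTC+10:30, so local arrival = 8:43 AM + 10:30 = 7:13 PM on Dec 12.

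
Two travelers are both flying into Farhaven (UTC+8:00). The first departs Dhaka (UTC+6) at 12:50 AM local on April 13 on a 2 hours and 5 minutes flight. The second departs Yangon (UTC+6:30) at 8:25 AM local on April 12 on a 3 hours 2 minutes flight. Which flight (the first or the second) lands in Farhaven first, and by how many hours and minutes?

the second, by 15 hours 58 minutes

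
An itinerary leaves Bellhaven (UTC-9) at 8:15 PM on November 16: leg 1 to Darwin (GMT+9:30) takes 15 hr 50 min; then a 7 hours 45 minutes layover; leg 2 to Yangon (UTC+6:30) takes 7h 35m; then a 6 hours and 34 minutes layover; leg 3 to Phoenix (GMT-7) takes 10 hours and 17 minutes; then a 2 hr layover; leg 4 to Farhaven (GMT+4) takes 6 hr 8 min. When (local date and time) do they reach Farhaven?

5:24 PM on Nov 19

Convert departure to UTC: 8:15 PM + 9:00 = 5:15 AM UTC on Nov 17.
Add 15 hours 50 minutes leg 1 → 9:05 PM UTC.
Add 7 hours and 45 minutes layover in Darwin → 4:50 AM UTC (Nov 18).
Add 7 hours and 35 minutes leg 2 → 12:25 PM UTC.
Add 6 hours 34 minutes layover in Yangon → 6:59 PM UTC.
Add 10 hours 17 minutes leg 3 → 5:16 AM UTC (Nov 19).
Add 2 hours layover in Phoenix → 7:16 AM UTC.
Add 6 hours 8 minutes leg 4 → 1:24 PM UTC.
Farhaven is UTC+4:00, so local arrival = 1:24 PM + 4:00 = 5:24 PM on Nov 19.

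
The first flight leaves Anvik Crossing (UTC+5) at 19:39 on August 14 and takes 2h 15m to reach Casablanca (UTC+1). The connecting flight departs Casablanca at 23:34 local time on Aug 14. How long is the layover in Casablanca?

Convert departure to UTC: 19:39 − 5:00 = 14:39 UTC on Aug 14.
Add 2 hours and 15 minutes flight time → 16:54 UTC.
Casablanca is UTC+1:00, so local arrival = 16:54 + 1:00 = 17:54 on Aug 14.
Layover = 23:34 − 17:54 = 5 hours 40 minutes.

5 hours 40 minutes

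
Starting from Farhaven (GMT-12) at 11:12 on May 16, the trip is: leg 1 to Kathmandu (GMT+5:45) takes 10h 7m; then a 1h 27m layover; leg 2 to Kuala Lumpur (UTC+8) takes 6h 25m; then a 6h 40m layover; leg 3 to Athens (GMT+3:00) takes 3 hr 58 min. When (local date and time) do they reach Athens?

Convert departure to UTC: 11:12 + 12:00 = 23:12 UTC on May 16.
Add 10 hours and 7 minutes leg 1 → 09:19 UTC (May 17).
Add 1 hour and 27 minutes layover in Kathmandu → 10:46 UTC.
Add 6 hours and 25 minutes leg 2 → 17:11 UTC.
Add 6 hours 40 minutes layover in Kuala Lumpur → 23:51 UTC.
Add 3 hours 58 minutes leg 3 → 03:49 UTC (May 18).
Athens is UTC+3:00, so local arrival = 03:49 + 3:00 = 06:49 on May 18.

06:49 on May 18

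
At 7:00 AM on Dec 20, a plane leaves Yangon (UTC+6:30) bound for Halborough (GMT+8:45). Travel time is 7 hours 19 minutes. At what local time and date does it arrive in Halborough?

Convert departure to UTC: 7:00 AM − 6:30 = 12:30 AM UTC on Dec 20.
Add 7 hours 19 minutes travel time → 7:49 AM UTC.
Halborough is UTC+8:45, so local arrival = 7:49 AM + 8:45 = 4:34 PM on Dec 20.

4:34 PM on Dec 20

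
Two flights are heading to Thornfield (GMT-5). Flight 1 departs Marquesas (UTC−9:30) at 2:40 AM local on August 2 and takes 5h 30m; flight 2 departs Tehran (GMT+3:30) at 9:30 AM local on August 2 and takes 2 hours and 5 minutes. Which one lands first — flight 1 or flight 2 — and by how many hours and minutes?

the second, by 9 hours 35 minutes

Flight 1 in UTC: 2:40 AM + 9:30 = 12:10 PM on Aug 2.
+5 hours 30 minutes → arrive 5:40 PM UTC on Aug 2.
Flight 2 in UTC: 9:30 AM − 3:30 = 6:00 AM on Aug 2.
+2 hours and 5 minutes → arrive 8:05 AM UTC on Aug 2.
Flight 2 lands earlier by 9 hours 35 minutes.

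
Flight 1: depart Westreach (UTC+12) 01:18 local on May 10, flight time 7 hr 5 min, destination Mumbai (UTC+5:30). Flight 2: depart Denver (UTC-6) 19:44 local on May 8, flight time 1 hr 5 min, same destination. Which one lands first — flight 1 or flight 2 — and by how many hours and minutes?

Flight 1 in UTC: 01:18 − 12:00 = 13:18 on May 9.
+7 hours 5 minutes → arrive 20:23 UTC on May 9.
Flight 2 in UTC: 19:44 + 6:00 = 01:44 on May 9.
+1 hour 5 minutes → arrive 02:49 UTC on May 9.
Flight 2 lands earlier by 17 hours 34 minutes.

the second, by 17 hours 34 minutes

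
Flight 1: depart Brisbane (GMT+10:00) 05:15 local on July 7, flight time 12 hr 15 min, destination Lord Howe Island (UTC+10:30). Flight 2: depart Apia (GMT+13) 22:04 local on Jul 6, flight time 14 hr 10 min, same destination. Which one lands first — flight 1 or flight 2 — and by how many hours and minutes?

the second, by 8 hours 16 minutes

Flight 1 in UTC: 05:15 − 10:00 = 19:15 on Jul 6.
+12 hours and 15 minutes → arrive 07:30 UTC on Jul 7.
Flight 2 in UTC: 22:04 − 13:00 = 09:04 on Jul 6.
+14 hours 10 minutes → arrive 23:14 UTC on Jul 6.
Flight 2 lands earlier by 8 hours 16 minutes.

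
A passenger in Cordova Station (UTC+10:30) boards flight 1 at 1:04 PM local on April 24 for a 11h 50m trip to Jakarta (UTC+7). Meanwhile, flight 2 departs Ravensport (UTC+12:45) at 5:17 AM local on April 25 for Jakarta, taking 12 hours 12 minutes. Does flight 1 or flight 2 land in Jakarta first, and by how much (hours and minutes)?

Flight 1 in UTC: 1:04 PM − 10:30 = 2:34 AM on Apr 24.
+11 hours 50 minutes → arrive 2:24 PM UTC on Apr 24.
Flight 2 in UTC: 5:17 AM − 12:45 = 4:32 PM on Apr 24.
+12 hours and 12 minutes → arrive 4:44 AM UTC on Apr 25.
Flight 1 lands earlier by 14 hours 20 minutes.

the first, by 14 hours 20 minutes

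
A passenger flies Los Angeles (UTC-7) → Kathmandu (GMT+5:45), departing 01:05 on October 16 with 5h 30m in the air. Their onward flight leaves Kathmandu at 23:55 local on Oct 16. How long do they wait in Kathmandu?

Convert departure to UTC: 01:05 + 7:00 = 08:05 UTC on Oct 16.
Add 5 hours and 30 minutes flight time → 13:35 UTC.
Kathmandu is UTC+5:45, so local arrival = 13:35 + 5:45 = 19:20 on Oct 16.
Layover = 23:55 − 19:20 = 4 hours 35 minutes.

4 hours 35 minutes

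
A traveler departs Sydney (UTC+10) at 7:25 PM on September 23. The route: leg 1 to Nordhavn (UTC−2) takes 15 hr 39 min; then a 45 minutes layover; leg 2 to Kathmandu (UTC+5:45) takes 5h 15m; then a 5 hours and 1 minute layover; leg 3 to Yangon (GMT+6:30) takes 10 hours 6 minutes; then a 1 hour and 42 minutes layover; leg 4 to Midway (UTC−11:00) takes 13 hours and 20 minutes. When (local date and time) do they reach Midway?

Convert departure to UTC: 7:25 PM − 10:00 = 9:25 AM UTC on Sep 23.
Add 15 hours 39 minutes leg 1 → 1:04 AM UTC (Sep 24).
Add 45 minutes layover in Nordhavn → 1:49 AM UTC.
Add 5 hours 15 minutes leg 2 → 7:04 AM UTC.
Add 5 hours and 1 minute layover in Kathmandu → 12:05 PM UTC.
Add 10 hours and 6 minutes leg 3 → 10:11 PM UTC.
Add 1 hour 42 minutes layover in Yangon → 11:53 PM UTC.
Add 13 hours 20 minutes leg 4 → 1:13 PM UTC (Sep 25).
Midway is UTC−11:00, so local arrival = 1:13 PM − 11:00 = 2:13 AM on Sep 25.

2:13 AM on Sep 25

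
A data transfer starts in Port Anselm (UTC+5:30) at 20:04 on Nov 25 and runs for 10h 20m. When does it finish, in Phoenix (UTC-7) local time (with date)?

Convert start to UTC: 20:04 − 5:30 = 14:34 UTC on Nov 25.
Add 10 hours 20 minutes duration → 00:54 UTC (Nov 26).
Phoenix is UTC−7:00, so local end time = 00:54 − 7:00 = 17:54 on Nov 25.

17:54 on November 25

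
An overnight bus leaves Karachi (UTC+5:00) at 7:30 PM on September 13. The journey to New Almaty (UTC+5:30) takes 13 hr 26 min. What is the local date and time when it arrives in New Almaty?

9:26 AM on September 14

Convert departure to UTC: 7:30 PM − 5:00 = 2:30 PM UTC on Sep 13.
Add 13 hours 26 minutes travel time → 3:56 AM UTC (Sep 14).
New Almaty is UTC+5:30, so local arrival = 3:56 AM + 5:30 = 9:26 AM on Sep 14.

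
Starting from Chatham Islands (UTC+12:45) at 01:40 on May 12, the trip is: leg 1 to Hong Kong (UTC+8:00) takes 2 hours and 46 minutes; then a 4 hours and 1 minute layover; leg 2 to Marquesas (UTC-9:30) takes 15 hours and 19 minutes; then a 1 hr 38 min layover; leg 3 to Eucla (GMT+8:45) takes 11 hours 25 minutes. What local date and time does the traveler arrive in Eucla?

Convert departure to UTC: 01:40 − 12:45 = 12:55 UTC on May 11.
Add 2 hours and 46 minutes leg 1 → 15:41 UTC.
Add 4 hours and 1 minute layover in Hong Kong → 19:42 UTC.
Add 15 hours and 19 minutes leg 2 → 11:01 UTC (May 12).
Add 1 hour 38 minutes layover in Marquesas → 12:39 UTC.
Add 11 hours and 25 minutes leg 3 → 00:04 UTC (May 13).
Eucla is UTC+8:45, so local arrival = 00:04 + 8:45 = 08:49 on May 13.

08:49 on May 13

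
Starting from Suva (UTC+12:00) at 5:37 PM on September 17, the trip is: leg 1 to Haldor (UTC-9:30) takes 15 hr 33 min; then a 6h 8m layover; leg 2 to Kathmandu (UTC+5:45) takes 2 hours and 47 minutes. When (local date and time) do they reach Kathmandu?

11:50 AM on September 18

Convert departure to UTC: 5:37 PM − 12:00 = 5:37 AM UTC on Sep 17.
Add 15 hours 33 minutes leg 1 → 9:10 PM UTC.
Add 6 hours 8 minutes layover in Haldor → 3:18 AM UTC (Sep 18).
Add 2 hours and 47 minutes leg 2 → 6:05 AM UTC.
Kathmandu is UTC+5:45, so local arrival = 6:05 AM + 5:45 = 11:50 AM on Sep 18.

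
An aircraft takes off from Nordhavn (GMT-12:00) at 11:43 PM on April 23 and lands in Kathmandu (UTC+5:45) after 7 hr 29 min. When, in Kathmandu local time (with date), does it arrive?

12:57 AM on Apr 25

Kathmandu is 17:45 ahead of Nordhavn.
After 7 hours and 29 minutes it is 7:12 AM (Apr 24) in Nordhavn.
Shift by the zone difference: 7:12 AM + 17:45 = 12:57 AM on Apr 25 in Kathmandu.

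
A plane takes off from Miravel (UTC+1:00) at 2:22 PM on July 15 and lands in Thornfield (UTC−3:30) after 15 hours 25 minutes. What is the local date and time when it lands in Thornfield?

1:17 AM on July 16

Convert departure to UTC: 2:22 PM − 1:00 = 1:22 PM UTC on Jul 15.
Add 15 hours 25 minutes travel time → 4:47 AM UTC (Jul 16).
Thornfield is UTC−3:30, so local arrival = 4:47 AM − 3:30 = 1:17 AM on Jul 16.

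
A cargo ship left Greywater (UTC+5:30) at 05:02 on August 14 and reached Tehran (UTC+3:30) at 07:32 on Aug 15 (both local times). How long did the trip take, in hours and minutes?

Departure in UTC: 05:02 − 5:30 = 23:32 on Aug 13.
Arrival in UTC: 07:32 − 3:30 = 04:02 on Aug 15.
Elapsed = 04:02 − 23:32 (+2 days) = 28 hours 30 minutes.

28 hours 30 minutes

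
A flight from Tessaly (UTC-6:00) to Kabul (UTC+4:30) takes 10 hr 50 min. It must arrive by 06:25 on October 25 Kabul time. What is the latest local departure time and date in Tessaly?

Target arrival in UTC: 06:25 − 4:30 = 01:55 on Oct 25.
Subtract 10 hours and 50 minutes → departure 15:05 UTC on Oct 24.
Tessaly is UTC−6:00: 15:05 − 6:00 = 09:05 on Oct 24.

09:05 on October 24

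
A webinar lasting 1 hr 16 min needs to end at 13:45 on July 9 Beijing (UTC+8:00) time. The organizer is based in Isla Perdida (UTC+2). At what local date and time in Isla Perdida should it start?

06:29 on Jul 9

Target end time in UTC: 13:45 − 8:00 = 05:45 on Jul 9.
Subtract 1 hour and 16 minutes → start 04:29 UTC on Jul 9.
Isla Perdida is UTC+2:00: 04:29 + 2:00 = 06:29 on Jul 9.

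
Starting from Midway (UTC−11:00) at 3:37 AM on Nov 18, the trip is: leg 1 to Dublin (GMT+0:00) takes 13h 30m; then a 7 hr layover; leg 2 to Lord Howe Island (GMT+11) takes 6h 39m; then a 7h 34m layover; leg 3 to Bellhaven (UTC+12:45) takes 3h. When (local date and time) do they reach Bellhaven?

Convert departure to UTC: 3:37 AM + 11:00 = 2:37 PM UTC on Nov 18.
Add 13 hours 30 minutes leg 1 → 4:07 AM UTC (Nov 19).
Add 7 hours layover in Dublin → 11:07 AM UTC.
Add 6 hours and 39 minutes leg 2 → 5:46 PM UTC.
Add 7 hours 34 minutes layover in Lord Howe Island → 1:20 AM UTC (Nov 20).
Add 3 hours leg 3 → 4:20 AM UTC.
Bellhaven is UTC+12:45, so local arrival = 4:20 AM + 12:45 = 5:05 PM on Nov 20.

5:05 PM on November 20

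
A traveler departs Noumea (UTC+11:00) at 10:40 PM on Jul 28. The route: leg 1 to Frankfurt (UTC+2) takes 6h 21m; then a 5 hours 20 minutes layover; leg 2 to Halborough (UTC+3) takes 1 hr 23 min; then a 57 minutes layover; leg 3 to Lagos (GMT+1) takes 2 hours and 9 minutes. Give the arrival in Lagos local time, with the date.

Convert departure to UTC: 10:40 PM − 11:00 = 11:40 AM UTC on Jul 28.
Add 6 hours and 21 minutes leg 1 → 6:01 PM UTC.
Add 5 hours and 20 minutes layover in Frankfurt → 11:21 PM UTC.
Add 1 hour 23 minutes leg 2 → 12:44 AM UTC (Jul 29).
Add 57 minutes layover in Halborough → 1:41 AM UTC.
Add 2 hours and 9 minutes leg 3 → 3:50 AM UTC.
Lagos is UTC+1:00, so local arrival = 3:50 AM + 1:00 = 4:50 AM on Jul 29.

4:50 AM on Jul 29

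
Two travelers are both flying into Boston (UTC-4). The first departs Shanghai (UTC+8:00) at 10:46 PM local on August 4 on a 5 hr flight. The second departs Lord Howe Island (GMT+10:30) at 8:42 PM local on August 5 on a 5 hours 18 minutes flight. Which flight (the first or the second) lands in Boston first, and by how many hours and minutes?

the first, by 19 hours 44 minutes

Flight 1 in UTC: 10:46 PM − 8:00 = 2:46 PM on Aug 4.
+5 hours → arrive 7:46 PM UTC on Aug 4.
Flight 2 in UTC: 8:42 PM − 10:30 = 10:12 AM on Aug 5.
+5 hours 18 minutes → arrive 3:30 PM UTC on Aug 5.
Flight 1 lands earlier by 19 hours 44 minutes.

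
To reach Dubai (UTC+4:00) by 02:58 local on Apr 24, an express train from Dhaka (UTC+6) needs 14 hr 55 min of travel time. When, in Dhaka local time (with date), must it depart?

14:03 on Apr 23

Target arrival in UTC: 02:58 − 4:00 = 22:58 on Apr 23.
Subtract 14 hours and 55 minutes → departure 08:03 UTC on Apr 23.
Dhaka is UTC+6:00: 08:03 + 6:00 = 14:03 on Apr 23.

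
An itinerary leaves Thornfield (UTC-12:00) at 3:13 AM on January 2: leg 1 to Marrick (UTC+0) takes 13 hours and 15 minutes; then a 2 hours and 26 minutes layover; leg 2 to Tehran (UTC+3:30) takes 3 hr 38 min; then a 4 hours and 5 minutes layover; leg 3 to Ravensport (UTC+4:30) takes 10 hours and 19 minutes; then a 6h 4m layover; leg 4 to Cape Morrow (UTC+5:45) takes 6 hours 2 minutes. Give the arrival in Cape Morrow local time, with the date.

Convert departure to UTC: 3:13 AM + 12:00 = 3:13 PM UTC on Jan 2.
Add 13 hours 15 minutes leg 1 → 4:28 AM UTC (Jan 3).
Add 2 hours 26 minutes layover in Marrick → 6:54 AM UTC.
Add 3 hours 38 minutes leg 2 → 10:32 AM UTC.
Add 4 hours 5 minutes layover in Tehran → 2:37 PM UTC.
Add 10 hours 19 minutes leg 3 → 12:56 AM UTC (Jan 4).
Add 6 hours and 4 minutes layover in Ravensport → 7:00 AM UTC.
Add 6 hours and 2 minutes leg 4 → 1:02 PM UTC.
Cape Morrow is UTC+5:45, so local arrival = 1:02 PM + 5:45 = 6:47 PM on Jan 4.

6:47 PM on Jan 4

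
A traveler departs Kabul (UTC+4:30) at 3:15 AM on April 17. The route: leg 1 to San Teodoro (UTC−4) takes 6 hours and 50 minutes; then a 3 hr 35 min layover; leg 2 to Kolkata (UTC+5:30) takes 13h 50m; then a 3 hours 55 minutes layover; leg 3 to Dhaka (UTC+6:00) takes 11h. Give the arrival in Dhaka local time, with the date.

Convert departure to UTC: 3:15 AM − 4:30 = 10:45 PM UTC on Apr 16.
Add 6 hours 50 minutes leg 1 → 5:35 AM UTC (Apr 17).
Add 3 hours and 35 minutes layover in San Teodoro → 9:10 AM UTC.
Add 13 hours and 50 minutes leg 2 → 11:00 PM UTC.
Add 3 hours 55 minutes layover in Kolkata → 2:55 AM UTC (Apr 18).
Add 11 hours leg 3 → 1:55 PM UTC.
Dhaka is UTC+6:00, so local arrival = 1:55 PM + 6:00 = 7:55 PM on Apr 18.

7:55 PM on Apr 18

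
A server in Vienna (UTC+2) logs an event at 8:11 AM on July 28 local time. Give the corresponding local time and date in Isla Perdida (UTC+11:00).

5:11 PM on July 28

Isla Perdida is 9:00 ahead of Vienna.
Shift by the zone difference: 8:11 AM + 9:00 = 5:11 PM on Jul 28 in Isla Perdida.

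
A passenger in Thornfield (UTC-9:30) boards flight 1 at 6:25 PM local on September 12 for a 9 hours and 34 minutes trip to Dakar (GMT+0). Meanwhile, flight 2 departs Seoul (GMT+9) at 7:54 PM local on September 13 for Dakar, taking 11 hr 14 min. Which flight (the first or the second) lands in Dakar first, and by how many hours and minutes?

Flight 1 in UTC: 6:25 PM + 9:30 = 3:55 AM on Sep 13.
+9 hours and 34 minutes → arrive 1:29 PM UTC on Sep 13.
Flight 2 in UTC: 7:54 PM − 9:00 = 10:54 AM on Sep 13.
+11 hours and 14 minutes → arrive 10:08 PM UTC on Sep 13.
Flight 1 lands earlier by 8 hours 39 minutes.

the first, by 8 hours 39 minutes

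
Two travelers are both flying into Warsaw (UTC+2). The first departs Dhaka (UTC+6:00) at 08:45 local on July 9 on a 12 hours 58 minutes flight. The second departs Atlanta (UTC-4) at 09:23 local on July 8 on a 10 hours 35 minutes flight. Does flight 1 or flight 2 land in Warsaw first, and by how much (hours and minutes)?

Flight 1 in UTC: 08:45 − 6:00 = 02:45 on Jul 9.
+12 hours and 58 minutes → arrive 15:43 UTC on Jul 9.
Flight 2 in UTC: 09:23 + 4:00 = 13:23 on Jul 8.
+10 hours 35 minutes → arrive 23:58 UTC on Jul 8.
Flight 2 lands earlier by 15 hours 45 minutes.

the second, by 15 hours 45 minutes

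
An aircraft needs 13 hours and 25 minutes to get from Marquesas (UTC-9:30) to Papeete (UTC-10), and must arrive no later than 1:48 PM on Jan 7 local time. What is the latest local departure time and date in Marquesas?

12:53 AM on January 7

Target arrival in UTC: 1:48 PM + 10:00 = 11:48 PM on Jan 7.
Subtract 13 hours 25 minutes → departure 10:23 AM UTC on Jan 7.
Marquesas is UTC−9:30: 10:23 AM − 9:30 = 12:53 AM on Jan 7.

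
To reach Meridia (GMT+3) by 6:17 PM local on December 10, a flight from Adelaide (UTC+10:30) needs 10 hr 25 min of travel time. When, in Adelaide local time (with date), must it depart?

Target arrival in UTC: 6:17 PM − 3:00 = 3:17 PM on Dec 10.
Subtract 10 hours 25 minutes → departure 4:52 AM UTC on Dec 10.
Adelaide is UTC+10:30: 4:52 AM + 10:30 = 3:22 PM on Dec 10.

3:22 PM on Dec 10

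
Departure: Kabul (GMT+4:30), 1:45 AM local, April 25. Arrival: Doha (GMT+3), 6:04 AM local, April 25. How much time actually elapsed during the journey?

Departure in UTC: 1:45 AM − 4:30 = 9:15 PM on Apr 24.
Arrival in UTC: 6:04 AM − 3:00 = 3:04 AM on Apr 25.
Elapsed = 3:04 AM − 9:15 PM (+1 day) = 5 hours 49 minutes.

5 hours 49 minutes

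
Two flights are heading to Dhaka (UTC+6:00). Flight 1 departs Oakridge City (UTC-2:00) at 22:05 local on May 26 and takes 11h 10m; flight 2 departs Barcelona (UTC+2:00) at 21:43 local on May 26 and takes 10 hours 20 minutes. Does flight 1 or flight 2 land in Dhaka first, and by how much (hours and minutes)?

the second, by 5 hours 12 minutes

Flight 1 in UTC: 22:05 + 2:00 = 00:05 on May 27.
+11 hours and 10 minutes → arrive 11:15 UTC on May 27.
Flight 2 in UTC: 21:43 − 2:00 = 19:43 on May 26.
+10 hours 20 minutes → arrive 06:03 UTC on May 27.
Flight 2 lands earlier by 5 hours 12 minutes.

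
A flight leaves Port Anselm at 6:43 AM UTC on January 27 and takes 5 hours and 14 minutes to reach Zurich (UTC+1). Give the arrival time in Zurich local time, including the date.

12:57 PM on Jan 27

Departure is given in UTC: 6:43 AM on Jan 27.
Add 5 hours 14 minutes → 11:57 AM UTC.
Zurich is UTC+1:00: 11:57 AM + 1:00 = 12:57 PM on Jan 27.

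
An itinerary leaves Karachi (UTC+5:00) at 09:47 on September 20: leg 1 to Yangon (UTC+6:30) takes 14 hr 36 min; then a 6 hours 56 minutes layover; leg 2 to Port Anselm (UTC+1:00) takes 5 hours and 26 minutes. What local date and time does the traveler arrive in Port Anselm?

08:45 on September 21

Convert departure to UTC: 09:47 − 5:00 = 04:47 UTC on Sep 20.
Add 14 hours 36 minutes leg 1 → 19:23 UTC.
Add 6 hours 56 minutes layover in Yangon → 02:19 UTC (Sep 21).
Add 5 hours 26 minutes leg 2 → 07:45 UTC.
Port Anselm is UTC+1:00, so local arrival = 07:45 + 1:00 = 08:45 on Sep 21.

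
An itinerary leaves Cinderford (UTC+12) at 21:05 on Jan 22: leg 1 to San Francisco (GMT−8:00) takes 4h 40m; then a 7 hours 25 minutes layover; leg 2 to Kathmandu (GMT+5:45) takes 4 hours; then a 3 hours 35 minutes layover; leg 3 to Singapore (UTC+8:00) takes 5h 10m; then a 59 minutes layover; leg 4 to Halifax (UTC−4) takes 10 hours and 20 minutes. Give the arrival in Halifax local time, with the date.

17:14 on January 23

Convert departure to UTC: 21:05 − 12:00 = 09:05 UTC on Jan 22.
Add 4 hours and 40 minutes leg 1 → 13:45 UTC.
Add 7 hours and 25 minutes layover in San Francisco → 21:10 UTC.
Add 4 hours leg 2 → 01:10 UTC (Jan 23).
Add 3 hours and 35 minutes layover in Kathmandu → 04:45 UTC.
Add 5 hours and 10 minutes leg 3 → 09:55 UTC.
Add 59 minutes layover in Singapore → 10:54 UTC.
Add 10 hours 20 minutes leg 4 → 21:14 UTC.
Halifax is UTC−4:00, so local arrival = 21:14 − 4:00 = 17:14 on Jan 23.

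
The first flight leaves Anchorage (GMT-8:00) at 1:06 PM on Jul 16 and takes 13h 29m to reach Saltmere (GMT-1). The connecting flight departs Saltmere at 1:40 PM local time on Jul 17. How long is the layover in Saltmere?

4 hours 5 minutes

Convert departure to UTC: 1:06 PM + 8:00 = 9:06 PM UTC on Jul 16.
Add 13 hours and 29 minutes flight time → 10:35 AM UTC (Jul 17).
Saltmere is UTC−1:00, so local arrival = 10:35 AM − 1:00 = 9:35 AM on Jul 17.
Layover = 1:40 PM − 9:35 AM = 4 hours 5 minutes.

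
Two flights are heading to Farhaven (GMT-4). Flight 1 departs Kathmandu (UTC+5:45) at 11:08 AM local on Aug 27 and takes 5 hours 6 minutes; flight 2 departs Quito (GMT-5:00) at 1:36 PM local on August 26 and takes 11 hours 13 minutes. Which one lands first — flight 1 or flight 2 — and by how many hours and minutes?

the second, by 4 hours 40 minutes

Flight 1 in UTC: 11:08 AM − 5:45 = 5:23 AM on Aug 27.
+5 hours 6 minutes → arrive 10:29 AM UTC on Aug 27.
Flight 2 in UTC: 1:36 PM + 5:00 = 6:36 PM on Aug 26.
+11 hours 13 minutes → arrive 5:49 AM UTC on Aug 27.
Flight 2 lands earlier by 4 hours 40 minutes.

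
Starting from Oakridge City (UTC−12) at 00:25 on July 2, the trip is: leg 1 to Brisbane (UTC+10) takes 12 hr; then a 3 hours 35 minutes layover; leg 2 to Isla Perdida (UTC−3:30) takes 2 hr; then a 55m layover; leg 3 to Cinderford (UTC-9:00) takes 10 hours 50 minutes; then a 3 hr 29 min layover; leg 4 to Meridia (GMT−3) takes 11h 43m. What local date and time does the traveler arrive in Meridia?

Convert departure to UTC: 00:25 + 12:00 = 12:25 UTC on Jul 2.
Add 12 hours leg 1 → 00:25 UTC (Jul 3).
Add 3 hours 35 minutes layover in Brisbane → 04:00 UTC.
Add 2 hours leg 2 → 06:00 UTC.
Add 55 minutes layover in Isla Perdida → 06:55 UTC.
Add 10 hours and 50 minutes leg 3 → 17:45 UTC.
Add 3 hours and 29 minutes layover in Cinderford → 21:14 UTC.
Add 11 hours and 43 minutes leg 4 → 08:57 UTC (Jul 4).
Meridia is UTC−3:00, so local arrival = 08:57 − 3:00 = 05:57 on Jul 4.

05:57 on Jul 4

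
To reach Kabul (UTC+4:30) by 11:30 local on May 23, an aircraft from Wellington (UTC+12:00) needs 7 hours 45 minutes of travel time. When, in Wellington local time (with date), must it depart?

11:15 on May 23

Target arrival in UTC: 11:30 − 4:30 = 07:00 on May 23.
Subtract 7 hours and 45 minutes → departure 23:15 UTC on May 22.
Wellington is UTC+12:00: 23:15 + 12:00 = 11:15 on May 23.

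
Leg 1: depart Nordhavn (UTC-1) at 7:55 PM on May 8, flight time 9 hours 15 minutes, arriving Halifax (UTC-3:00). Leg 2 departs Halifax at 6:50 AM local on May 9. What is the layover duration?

Convert departure to UTC: 7:55 PM + 1:00 = 8:55 PM UTC on May 8.
Add 9 hours and 15 minutes flight time → 6:10 AM UTC (May 9).
Halifax is UTC−3:00, so local arrival = 6:10 AM − 3:00 = 3:10 AM on May 9.
Layover = 6:50 AM − 3:10 AM = 3 hours 40 minutes.

3 hours 40 minutes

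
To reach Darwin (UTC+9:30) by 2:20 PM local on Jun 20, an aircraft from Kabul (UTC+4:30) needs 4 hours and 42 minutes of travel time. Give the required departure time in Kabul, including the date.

Target arrival in UTC: 2:20 PM − 9:30 = 4:50 AM on Jun 20.
Subtract 4 hours 42 minutes → departure 12:08 AM UTC on Jun 20.
Kabul is UTC+4:30: 12:08 AM + 4:30 = 4:38 AM on Jun 20.

4:38 AM on June 20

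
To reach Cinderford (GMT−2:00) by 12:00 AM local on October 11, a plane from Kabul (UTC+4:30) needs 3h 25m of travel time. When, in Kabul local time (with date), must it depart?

3:05 AM on October 11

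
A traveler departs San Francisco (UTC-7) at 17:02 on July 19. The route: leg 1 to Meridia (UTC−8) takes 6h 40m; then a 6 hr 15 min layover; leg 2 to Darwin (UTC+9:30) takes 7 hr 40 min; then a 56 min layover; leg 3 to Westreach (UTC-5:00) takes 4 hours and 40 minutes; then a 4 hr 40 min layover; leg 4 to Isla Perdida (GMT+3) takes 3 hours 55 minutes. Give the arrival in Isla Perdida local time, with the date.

Convert departure to UTC: 17:02 + 7:00 = 00:02 UTC on Jul 20.
Add 6 hours and 40 minutes leg 1 → 06:42 UTC.
Add 6 hours 15 minutes layover in Meridia → 12:57 UTC.
Add 7 hours 40 minutes leg 2 → 20:37 UTC.
Add 56 minutes layover in Darwin → 21:33 UTC.
Add 4 hours 40 minutes leg 3 → 02:13 UTC (Jul 21).
Add 4 hours 40 minutes layover in Westreach → 06:53 UTC.
Add 3 hours and 55 minutes leg 4 → 10:48 UTC.
Isla Perdida is UTC+3:00, so local arrival = 10:48 + 3:00 = 13:48 on Jul 21.

13:48 on July 21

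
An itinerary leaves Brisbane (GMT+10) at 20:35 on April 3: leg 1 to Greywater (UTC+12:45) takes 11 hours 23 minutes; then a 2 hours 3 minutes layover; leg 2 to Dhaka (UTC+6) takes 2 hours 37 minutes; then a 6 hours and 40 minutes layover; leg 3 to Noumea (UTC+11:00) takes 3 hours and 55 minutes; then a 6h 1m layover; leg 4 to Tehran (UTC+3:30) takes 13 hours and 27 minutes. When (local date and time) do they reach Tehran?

12:11 on Apr 5

Convert departure to UTC: 20:35 − 10:00 = 10:35 UTC on Apr 3.
Add 11 hours 23 minutes leg 1 → 21:58 UTC.
Add 2 hours 3 minutes layover in Greywater → 00:01 UTC (Apr 4).
Add 2 hours 37 minutes leg 2 → 02:38 UTC.
Add 6 hours and 40 minutes layover in Dhaka → 09:18 UTC.
Add 3 hours and 55 minutes leg 3 → 13:13 UTC.
Add 6 hours and 1 minute layover in Noumea → 19:14 UTC.
Add 13 hours and 27 minutes leg 4 → 08:41 UTC (Apr 5).
Tehran is UTC+3:30, so local arrival = 08:41 + 3:30 = 12:11 on Apr 5.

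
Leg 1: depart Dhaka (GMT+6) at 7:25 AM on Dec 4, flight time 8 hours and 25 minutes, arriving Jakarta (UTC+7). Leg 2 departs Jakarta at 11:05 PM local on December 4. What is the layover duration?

6 hours 15 minutes

Convert departure to UTC: 7:25 AM − 6:00 = 1:25 AM UTC on Dec 4.
Add 8 hours 25 minutes flight time → 9:50 AM UTC.
Jakarta is UTC+7:00, so local arrival = 9:50 AM + 7:00 = 4:50 PM on Dec 4.
Layover = 11:05 PM − 4:50 PM = 6 hours 15 minutes.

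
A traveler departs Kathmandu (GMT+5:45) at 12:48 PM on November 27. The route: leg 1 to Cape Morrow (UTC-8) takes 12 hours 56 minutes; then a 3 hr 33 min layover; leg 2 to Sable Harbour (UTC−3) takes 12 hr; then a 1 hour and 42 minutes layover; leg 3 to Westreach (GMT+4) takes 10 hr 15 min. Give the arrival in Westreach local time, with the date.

Convert departure to UTC: 12:48 PM − 5:45 = 7:03 AM UTC on Nov 27.
Add 12 hours and 56 minutes leg 1 → 7:59 PM UTC.
Add 3 hours 33 minutes layover in Cape Morrow → 11:32 PM UTC.
Add 12 hours leg 2 → 11:32 AM UTC (Nov 28).
Add 1 hour and 42 minutes layover in Sable Harbour → 1:14 PM UTC.
Add 10 hours 15 minutes leg 3 → 11:29 PM UTC.
Westreach is UTC+4:00, so local arrival = 11:29 PM + 4:00 = 3:29 AM on Nov 29.

3:29 AM on November 29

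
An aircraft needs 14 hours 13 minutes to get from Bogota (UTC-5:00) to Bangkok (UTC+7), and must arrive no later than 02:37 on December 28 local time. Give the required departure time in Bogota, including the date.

00:24 on December 27

Target arrival in UTC: 02:37 − 7:00 = 19:37 on Dec 27.
Subtract 14 hours 13 minutes → departure 05:24 UTC on Dec 27.
Bogota is UTC−5:00: 05:24 − 5:00 = 00:24 on Dec 27.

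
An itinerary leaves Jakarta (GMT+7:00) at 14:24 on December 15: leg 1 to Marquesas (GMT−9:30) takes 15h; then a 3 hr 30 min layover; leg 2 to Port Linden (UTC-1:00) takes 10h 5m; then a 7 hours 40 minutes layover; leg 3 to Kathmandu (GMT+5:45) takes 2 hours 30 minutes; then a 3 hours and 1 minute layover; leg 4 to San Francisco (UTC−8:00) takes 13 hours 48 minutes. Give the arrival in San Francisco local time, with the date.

Convert departure to UTC: 14:24 − 7:00 = 07:24 UTC on Dec 15.
Add 15 hours leg 1 → 22:24 UTC.
Add 3 hours and 30 minutes layover in Marquesas → 01:54 UTC (Dec 16).
Add 10 hours and 5 minutes leg 2 → 11:59 UTC.
Add 7 hours and 40 minutes layover in Port Linden → 19:39 UTC.
Add 2 hours 30 minutes leg 3 → 22:09 UTC.
Add 3 hours 1 minute layover in Kathmandu → 01:10 UTC (Dec 17).
Add 13 hours and 48 minutes leg 4 → 14:58 UTC.
San Francisco is UTC−8:00, so local arrival = 14:58 − 8:00 = 06:58 on Dec 17.

06:58 on December 17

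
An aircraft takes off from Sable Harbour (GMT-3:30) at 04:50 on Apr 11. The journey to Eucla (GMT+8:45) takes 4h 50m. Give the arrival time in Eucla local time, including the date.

Convert departure to UTC: 04:50 + 3:30 = 08:20 UTC on Apr 11.
Add 4 hours 50 minutes travel time → 13:10 UTC.
Eucla is UTC+8:45, so local arrival = 13:10 + 8:45 = 21:55 on Apr 11.

21:55 on April 11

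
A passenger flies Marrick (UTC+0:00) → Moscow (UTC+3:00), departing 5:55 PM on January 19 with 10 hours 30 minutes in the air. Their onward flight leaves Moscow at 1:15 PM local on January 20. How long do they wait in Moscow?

5 hours 50 minutes

Marrick is at UTC+0, so departure is already 5:55 PM UTC on Jan 19.
Add 10 hours 30 minutes flight time → 4:25 AM UTC (Jan 20).
Moscow is UTC+3:00, so local arrival = 4:25 AM + 3:00 = 7:25 AM on Jan 20.
Layover = 1:15 PM − 7:25 AM = 5 hours 50 minutes.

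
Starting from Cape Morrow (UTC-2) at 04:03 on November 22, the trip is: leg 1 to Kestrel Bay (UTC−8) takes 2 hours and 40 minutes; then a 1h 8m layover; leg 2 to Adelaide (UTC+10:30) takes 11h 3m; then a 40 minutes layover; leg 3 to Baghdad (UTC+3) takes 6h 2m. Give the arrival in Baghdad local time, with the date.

Convert departure to UTC: 04:03 + 2:00 = 06:03 UTC on Nov 22.
Add 2 hours 40 minutes leg 1 → 08:43 UTC.
Add 1 hour 8 minutes layover in Kestrel Bay → 09:51 UTC.
Add 11 hours 3 minutes leg 2 → 20:54 UTC.
Add 40 minutes layover in Adelaide → 21:34 UTC.
Add 6 hours and 2 minutes leg 3 → 03:36 UTC (Nov 23).
Baghdad is UTC+3:00, so local arrival = 03:36 + 3:00 = 06:36 on Nov 23.

06:36 on November 23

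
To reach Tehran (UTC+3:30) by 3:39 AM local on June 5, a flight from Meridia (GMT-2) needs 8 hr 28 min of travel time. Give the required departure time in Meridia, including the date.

Target arrival in UTC: 3:39 AM − 3:30 = 12:09 AM on Jun 5.
Subtract 8 hours and 28 minutes → departure 3:41 PM UTC on Jun 4.
Meridia is UTC−2:00: 3:41 PM − 2:00 = 1:41 PM on Jun 4.

1:41 PM on June 4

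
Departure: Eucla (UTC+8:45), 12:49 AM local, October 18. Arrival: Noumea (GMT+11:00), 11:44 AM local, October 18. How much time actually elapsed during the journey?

Departure in UTC: 12:49 AM − 8:45 = 4:04 PM on Oct 17.
Arrival in UTC: 11:44 AM − 11:00 = 12:44 AM on Oct 18.
Elapsed = 12:44 AM − 4:04 PM (+1 day) = 8 hours 40 minutes.

8 hours 40 minutes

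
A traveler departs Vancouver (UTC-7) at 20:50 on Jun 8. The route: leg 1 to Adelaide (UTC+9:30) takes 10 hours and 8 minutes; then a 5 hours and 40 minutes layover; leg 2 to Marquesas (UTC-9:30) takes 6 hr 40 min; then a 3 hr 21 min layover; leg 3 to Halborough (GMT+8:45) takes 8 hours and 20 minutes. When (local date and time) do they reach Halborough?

Convert departure to UTC: 20:50 + 7:00 = 03:50 UTC on Jun 9.
Add 10 hours 8 minutes leg 1 → 13:58 UTC.
Add 5 hours 40 minutes layover in Adelaide → 19:38 UTC.
Add 6 hours 40 minutes leg 2 → 02:18 UTC (Jun 10).
Add 3 hours 21 minutes layover in Marquesas → 05:39 UTC.
Add 8 hours and 20 minutes leg 3 → 13:59 UTC.
Halborough is UTC+8:45, so local arrival = 13:59 + 8:45 = 22:44 on Jun 10.

22:44 on June 10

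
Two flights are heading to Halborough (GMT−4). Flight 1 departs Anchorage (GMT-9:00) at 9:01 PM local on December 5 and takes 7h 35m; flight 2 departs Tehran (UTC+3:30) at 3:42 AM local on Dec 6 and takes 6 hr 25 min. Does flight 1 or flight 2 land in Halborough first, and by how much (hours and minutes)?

the second, by 6 hours 59 minutes

Flight 1 in UTC: 9:01 PM + 9:00 = 6:01 AM on Dec 6.
+7 hours 35 minutes → arrive 1:36 PM UTC on Dec 6.
Flight 2 in UTC: 3:42 AM − 3:30 = 12:12 AM on Dec 6.
+6 hours 25 minutes → arrive 6:37 AM UTC on Dec 6.
Flight 2 lands earlier by 6 hours 59 minutes.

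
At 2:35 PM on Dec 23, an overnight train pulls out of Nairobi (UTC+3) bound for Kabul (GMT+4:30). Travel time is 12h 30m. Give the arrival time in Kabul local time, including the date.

Kabul is 1:30 ahead of Nairobi.
After 12 hours and 30 minutes it is 3:05 AM (Dec 24) in Nairobi.
Shift by the zone difference: 3:05 AM + 1:30 = 4:35 AM on Dec 24 in Kabul.

4:35 AM on Dec 24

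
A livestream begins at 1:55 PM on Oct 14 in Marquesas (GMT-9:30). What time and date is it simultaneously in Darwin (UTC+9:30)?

In UTC: 1:55 PM + 9:30 = 11:25 PM on Oct 14.
Darwin is UTC+9:30: 11:25 PM + 9:30 = 8:55 AM on Oct 15.

8:55 AM on Oct 15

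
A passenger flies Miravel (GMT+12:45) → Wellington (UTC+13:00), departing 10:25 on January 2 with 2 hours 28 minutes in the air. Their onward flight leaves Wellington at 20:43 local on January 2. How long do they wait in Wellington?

7 hours 35 minutes

Convert departure to UTC: 10:25 − 12:45 = 21:40 UTC on Jan 1.
Add 2 hours 28 minutes flight time → 00:08 UTC (Jan 2).
Wellington is UTC+13:00, so local arrival = 00:08 + 13:00 = 13:08 on Jan 2.
Layover = 20:43 − 13:08 = 7 hours 35 minutes.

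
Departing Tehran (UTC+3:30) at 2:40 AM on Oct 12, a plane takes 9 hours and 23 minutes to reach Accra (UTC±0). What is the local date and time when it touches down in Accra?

8:33 AM on October 12

Convert departure to UTC: 2:40 AM − 3:30 = 11:10 PM UTC on Oct 11.
Add 9 hours and 23 minutes travel time → 8:33 AM UTC (Oct 12).
Accra is UTC+0, so local arrival is the same: 8:33 AM on Oct 12.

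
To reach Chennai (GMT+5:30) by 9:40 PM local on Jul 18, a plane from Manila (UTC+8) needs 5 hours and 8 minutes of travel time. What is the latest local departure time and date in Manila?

Target arrival in UTC: 9:40 PM − 5:30 = 4:10 PM on Jul 18.
Subtract 5 hours and 8 minutes → departure 11:02 AM UTC on Jul 18.
Manila is UTC+8:00: 11:02 AM + 8:00 = 7:02 PM on Jul 18.

7:02 PM on July 18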